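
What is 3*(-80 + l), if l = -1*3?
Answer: -249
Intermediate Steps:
l = -3
3*(-80 + l) = 3*(-80 - 3) = 3*(-83) = -249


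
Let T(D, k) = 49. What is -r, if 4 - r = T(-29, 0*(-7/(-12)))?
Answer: 45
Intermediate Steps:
r = -45 (r = 4 - 1*49 = 4 - 49 = -45)
-r = -1*(-45) = 45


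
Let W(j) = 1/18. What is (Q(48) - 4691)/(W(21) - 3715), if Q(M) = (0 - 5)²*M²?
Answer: -952362/66869 ≈ -14.242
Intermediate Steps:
W(j) = 1/18
Q(M) = 25*M² (Q(M) = (-5)²*M² = 25*M²)
(Q(48) - 4691)/(W(21) - 3715) = (25*48² - 4691)/(1/18 - 3715) = (25*2304 - 4691)/(-66869/18) = (57600 - 4691)*(-18/66869) = 52909*(-18/66869) = -952362/66869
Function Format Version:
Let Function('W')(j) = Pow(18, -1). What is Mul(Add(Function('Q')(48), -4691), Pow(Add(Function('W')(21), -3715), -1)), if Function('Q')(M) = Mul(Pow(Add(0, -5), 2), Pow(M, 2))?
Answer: Rational(-952362, 66869) ≈ -14.242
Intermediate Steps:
Function('W')(j) = Rational(1, 18)
Function('Q')(M) = Mul(25, Pow(M, 2)) (Function('Q')(M) = Mul(Pow(-5, 2), Pow(M, 2)) = Mul(25, Pow(M, 2)))
Mul(Add(Function('Q')(48), -4691), Pow(Add(Function('W')(21), -3715), -1)) = Mul(Add(Mul(25, Pow(48, 2)), -4691), Pow(Add(Rational(1, 18), -3715), -1)) = Mul(Add(Mul(25, 2304), -4691), Pow(Rational(-66869, 18), -1)) = Mul(Add(57600, -4691), Rational(-18, 66869)) = Mul(52909, Rational(-18, 66869)) = Rational(-952362, 66869)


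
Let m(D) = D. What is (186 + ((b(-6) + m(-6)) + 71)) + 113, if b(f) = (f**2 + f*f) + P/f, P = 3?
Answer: 871/2 ≈ 435.50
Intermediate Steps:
b(f) = 2*f**2 + 3/f (b(f) = (f**2 + f*f) + 3/f = (f**2 + f**2) + 3/f = 2*f**2 + 3/f)
(186 + ((b(-6) + m(-6)) + 71)) + 113 = (186 + (((3 + 2*(-6)**3)/(-6) - 6) + 71)) + 113 = (186 + ((-(3 + 2*(-216))/6 - 6) + 71)) + 113 = (186 + ((-(3 - 432)/6 - 6) + 71)) + 113 = (186 + ((-1/6*(-429) - 6) + 71)) + 113 = (186 + ((143/2 - 6) + 71)) + 113 = (186 + (131/2 + 71)) + 113 = (186 + 273/2) + 113 = 645/2 + 113 = 871/2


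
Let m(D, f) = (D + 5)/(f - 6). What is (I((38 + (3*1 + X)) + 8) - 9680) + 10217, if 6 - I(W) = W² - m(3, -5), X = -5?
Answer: -15331/11 ≈ -1393.7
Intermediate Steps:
m(D, f) = (5 + D)/(-6 + f)
I(W) = 58/11 - W² (I(W) = 6 - (W² - (5 + 3)/(-6 - 5)) = 6 - (W² - 8/(-11)) = 6 - (W² - (-1)*8/11) = 6 - (W² - 1*(-8/11)) = 6 - (W² + 8/11) = 6 - (8/11 + W²) = 6 + (-8/11 - W²) = 58/11 - W²)
(I((38 + (3*1 + X)) + 8) - 9680) + 10217 = ((58/11 - ((38 + (3*1 - 5)) + 8)²) - 9680) + 10217 = ((58/11 - ((38 + (3 - 5)) + 8)²) - 9680) + 10217 = ((58/11 - ((38 - 2) + 8)²) - 9680) + 10217 = ((58/11 - (36 + 8)²) - 9680) + 10217 = ((58/11 - 1*44²) - 9680) + 10217 = ((58/11 - 1*1936) - 9680) + 10217 = ((58/11 - 1936) - 9680) + 10217 = (-21238/11 - 9680) + 10217 = -127718/11 + 10217 = -15331/11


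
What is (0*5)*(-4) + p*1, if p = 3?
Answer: 3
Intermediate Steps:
(0*5)*(-4) + p*1 = (0*5)*(-4) + 3*1 = 0*(-4) + 3 = 0 + 3 = 3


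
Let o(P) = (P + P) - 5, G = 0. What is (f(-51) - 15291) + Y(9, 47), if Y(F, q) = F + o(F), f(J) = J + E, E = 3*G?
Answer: -15320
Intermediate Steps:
o(P) = -5 + 2*P (o(P) = 2*P - 5 = -5 + 2*P)
E = 0 (E = 3*0 = 0)
f(J) = J (f(J) = J + 0 = J)
Y(F, q) = -5 + 3*F (Y(F, q) = F + (-5 + 2*F) = -5 + 3*F)
(f(-51) - 15291) + Y(9, 47) = (-51 - 15291) + (-5 + 3*9) = -15342 + (-5 + 27) = -15342 + 22 = -15320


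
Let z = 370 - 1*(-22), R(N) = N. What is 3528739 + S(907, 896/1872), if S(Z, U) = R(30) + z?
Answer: 3529161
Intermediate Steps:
z = 392 (z = 370 + 22 = 392)
S(Z, U) = 422 (S(Z, U) = 30 + 392 = 422)
3528739 + S(907, 896/1872) = 3528739 + 422 = 3529161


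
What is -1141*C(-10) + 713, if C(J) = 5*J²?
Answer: -569787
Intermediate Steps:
-1141*C(-10) + 713 = -5705*(-10)² + 713 = -5705*100 + 713 = -1141*500 + 713 = -570500 + 713 = -569787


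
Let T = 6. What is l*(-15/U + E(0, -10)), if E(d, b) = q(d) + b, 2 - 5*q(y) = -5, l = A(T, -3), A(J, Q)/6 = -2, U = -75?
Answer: 504/5 ≈ 100.80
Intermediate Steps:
A(J, Q) = -12 (A(J, Q) = 6*(-2) = -12)
l = -12
q(y) = 7/5 (q(y) = ⅖ - ⅕*(-5) = ⅖ + 1 = 7/5)
E(d, b) = 7/5 + b
l*(-15/U + E(0, -10)) = -12*(-15/(-75) + (7/5 - 10)) = -12*(-15*(-1/75) - 43/5) = -12*(⅕ - 43/5) = -12*(-42/5) = 504/5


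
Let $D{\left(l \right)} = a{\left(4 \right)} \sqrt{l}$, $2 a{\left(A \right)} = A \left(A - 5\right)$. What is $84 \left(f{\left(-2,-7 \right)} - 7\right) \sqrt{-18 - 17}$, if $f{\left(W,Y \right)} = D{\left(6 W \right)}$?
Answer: $336 \sqrt{105} - 588 i \sqrt{35} \approx 3443.0 - 3478.7 i$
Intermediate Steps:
$a{\left(A \right)} = \frac{A \left(-5 + A\right)}{2}$ ($a{\left(A \right)} = \frac{A \left(A - 5\right)}{2} = \frac{A \left(-5 + A\right)}{2}$)
$D{\left(l \right)} = - 2 \sqrt{l}$ ($D{\left(l \right)} = \frac{1}{2} \cdot 4 \left(-5 + 4\right) \sqrt{l} = \frac{1}{2} \cdot 4 \left(-1\right) \sqrt{l} = - 2 \sqrt{l}$)
$f{\left(W,Y \right)} = - 2 \sqrt{6} \sqrt{W}$ ($f{\left(W,Y \right)} = - 2 \sqrt{6 W} = - 2 \sqrt{6} \sqrt{W}$)
$84 \left(f{\left(-2,-7 \right)} - 7\right) \sqrt{-18 - 17} = 84 \left(- 2 \sqrt{6} \sqrt{-2} - 7\right) \sqrt{-18 - 17} = 84 \left(- 2 \sqrt{6} i \sqrt{2} - 7\right) \sqrt{-35} = 84 \left(- 4 i \sqrt{3} - 7\right) i \sqrt{35} = 84 \left(-7 - 4 i \sqrt{3}\right) i \sqrt{35} = \left(-588 - 336 i \sqrt{3}\right) i \sqrt{35} = i \sqrt{35} \left(-588 - 336 i \sqrt{3}\right)$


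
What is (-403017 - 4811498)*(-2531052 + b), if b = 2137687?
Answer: 2051207692975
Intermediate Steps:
(-403017 - 4811498)*(-2531052 + b) = (-403017 - 4811498)*(-2531052 + 2137687) = -5214515*(-393365) = 2051207692975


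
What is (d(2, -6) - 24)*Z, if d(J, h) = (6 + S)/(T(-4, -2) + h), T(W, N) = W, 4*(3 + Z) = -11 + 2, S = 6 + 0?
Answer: 1323/10 ≈ 132.30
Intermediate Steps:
S = 6
Z = -21/4 (Z = -3 + (-11 + 2)/4 = -3 + (¼)*(-9) = -3 - 9/4 = -21/4 ≈ -5.2500)
d(J, h) = 12/(-4 + h) (d(J, h) = (6 + 6)/(-4 + h) = 12/(-4 + h))
(d(2, -6) - 24)*Z = (12/(-4 - 6) - 24)*(-21/4) = (12/(-10) - 24)*(-21/4) = (12*(-⅒) - 24)*(-21/4) = (-6/5 - 24)*(-21/4) = -126/5*(-21/4) = 1323/10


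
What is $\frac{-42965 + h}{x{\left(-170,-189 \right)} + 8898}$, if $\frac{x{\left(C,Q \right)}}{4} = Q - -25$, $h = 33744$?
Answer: $- \frac{9221}{8242} \approx -1.1188$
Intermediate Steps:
$x{\left(C,Q \right)} = 100 + 4 Q$ ($x{\left(C,Q \right)} = 4 \left(Q - -25\right) = 4 \left(Q + 25\right) = 4 \left(25 + Q\right) = 100 + 4 Q$)
$\frac{-42965 + h}{x{\left(-170,-189 \right)} + 8898} = \frac{-42965 + 33744}{\left(100 + 4 \left(-189\right)\right) + 8898} = - \frac{9221}{\left(100 - 756\right) + 8898} = - \frac{9221}{-656 + 8898} = - \frac{9221}{8242}$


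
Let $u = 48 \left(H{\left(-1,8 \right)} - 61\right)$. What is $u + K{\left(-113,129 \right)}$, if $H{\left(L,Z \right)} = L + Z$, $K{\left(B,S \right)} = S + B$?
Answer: $-2576$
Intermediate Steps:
$K{\left(B,S \right)} = B + S$
$u = -2592$ ($u = 48 \left(\left(-1 + 8\right) - 61\right) = 48 \left(7 - 61\right) = 48 \left(-54\right) = -2592$)
$u + K{\left(-113,129 \right)} = -2592 + \left(-113 + 129\right) = -2592 + 16 = -2576$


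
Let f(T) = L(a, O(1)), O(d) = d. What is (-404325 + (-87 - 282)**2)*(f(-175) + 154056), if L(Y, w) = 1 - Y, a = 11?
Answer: -41309591544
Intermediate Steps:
f(T) = -10 (f(T) = 1 - 1*11 = 1 - 11 = -10)
(-404325 + (-87 - 282)**2)*(f(-175) + 154056) = (-404325 + (-87 - 282)**2)*(-10 + 154056) = (-404325 + (-369)**2)*154046 = (-404325 + 136161)*154046 = -268164*154046 = -41309591544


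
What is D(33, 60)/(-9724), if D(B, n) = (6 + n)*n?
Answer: -90/221 ≈ -0.40724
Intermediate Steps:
D(B, n) = n*(6 + n)
D(33, 60)/(-9724) = (60*(6 + 60))/(-9724) = (60*66)*(-1/9724) = 3960*(-1/9724) = -90/221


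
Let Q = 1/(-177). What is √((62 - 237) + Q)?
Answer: 176*I*√177/177 ≈ 13.229*I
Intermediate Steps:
Q = -1/177 ≈ -0.0056497
√((62 - 237) + Q) = √((62 - 237) - 1/177) = √(-175 - 1/177) = √(-30976/177) = 176*I*√177/177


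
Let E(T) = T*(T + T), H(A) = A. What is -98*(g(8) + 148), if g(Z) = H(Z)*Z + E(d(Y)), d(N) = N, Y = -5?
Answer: -25676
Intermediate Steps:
E(T) = 2*T² (E(T) = T*(2*T) = 2*T²)
g(Z) = 50 + Z² (g(Z) = Z*Z + 2*(-5)² = Z² + 2*25 = Z² + 50 = 50 + Z²)
-98*(g(8) + 148) = -98*((50 + 8²) + 148) = -98*((50 + 64) + 148) = -98*(114 + 148) = -98*262 = -25676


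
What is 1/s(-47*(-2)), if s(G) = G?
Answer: 1/94 ≈ 0.010638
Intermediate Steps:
1/s(-47*(-2)) = 1/(-47*(-2)) = 1/94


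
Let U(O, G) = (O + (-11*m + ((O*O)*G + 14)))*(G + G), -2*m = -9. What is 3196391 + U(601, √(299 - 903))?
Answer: -433134417 + 2262*I*√151 ≈ -4.3313e+8 + 27796.0*I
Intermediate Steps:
m = 9/2 (m = -½*(-9) = 9/2 ≈ 4.5000)
U(O, G) = 2*G*(-71/2 + O + G*O²) (U(O, G) = (O + (-11*9/2 + ((O*O)*G + 14)))*(G + G) = (O + (-99/2 + (O²*G + 14)))*(2*G) = (O + (-99/2 + (G*O² + 14)))*(2*G) = (O + (-99/2 + (14 + G*O²)))*(2*G) = (O + (-71/2 + G*O²))*(2*G) = (-71/2 + O + G*O²)*(2*G) = 2*G*(-71/2 + O + G*O²))
3196391 + U(601, √(299 - 903)) = 3196391 + √(299 - 903)*(-71 + 2*601 + 2*√(299 - 903)*601²) = 3196391 + √(-604)*(-71 + 1202 + 2*√(-604)*361201) = 3196391 + (2*I*√151)*(-71 + 1202 + 2*(2*I*√151)*361201) = 3196391 + (2*I*√151)*(-71 + 1202 + 1444804*I*√151) = 3196391 + (2*I*√151)*(1131 + 1444804*I*√151) = 3196391 + 2*I*√151*(1131 + 1444804*I*√151)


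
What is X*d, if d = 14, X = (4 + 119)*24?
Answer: 41328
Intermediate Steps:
X = 2952 (X = 123*24 = 2952)
X*d = 2952*14 = 41328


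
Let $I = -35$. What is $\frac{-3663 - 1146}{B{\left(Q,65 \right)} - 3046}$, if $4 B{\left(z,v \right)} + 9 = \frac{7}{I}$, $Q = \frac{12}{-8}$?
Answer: $\frac{16030}{10161} \approx 1.5776$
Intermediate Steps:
$Q = - \frac{3}{2}$ ($Q = 12 \left(- \frac{1}{8}\right) = - \frac{3}{2} \approx -1.5$)
$B{\left(z,v \right)} = - \frac{23}{10}$ ($B{\left(z,v \right)} = - \frac{9}{4} + \frac{7 \frac{1}{-35}}{4} = - \frac{9}{4} + \frac{7 \left(- \frac{1}{35}\right)}{4} = - \frac{9}{4} + \frac{1}{4} \left(- \frac{1}{5}\right) = - \frac{9}{4} - \frac{1}{20} = - \frac{23}{10}$)
$\frac{-3663 - 1146}{B{\left(Q,65 \right)} - 3046} = \frac{-3663 - 1146}{- \frac{23}{10} - 3046} = - \frac{4809}{- \frac{23}{10} - 3046} = - \frac{4809}{- \frac{30483}{10}} = \left(-4809\right) \left(- \frac{10}{30483}\right) = \frac{16030}{10161}$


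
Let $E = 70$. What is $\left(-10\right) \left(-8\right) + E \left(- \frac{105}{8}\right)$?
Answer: $- \frac{3355}{4} \approx -838.75$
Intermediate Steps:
$\left(-10\right) \left(-8\right) + E \left(- \frac{105}{8}\right) = \left(-10\right) \left(-8\right) + 70 \left(- \frac{105}{8}\right) = 80 + 70 \left(\left(-105\right) \frac{1}{8}\right) = 80 + 70 \left(- \frac{105}{8}\right) = 80 - \frac{3675}{4} = - \frac{3355}{4}$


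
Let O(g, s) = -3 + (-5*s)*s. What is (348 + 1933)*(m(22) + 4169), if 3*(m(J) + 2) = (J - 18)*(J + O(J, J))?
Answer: 6608057/3 ≈ 2.2027e+6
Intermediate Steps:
O(g, s) = -3 - 5*s²
m(J) = -2 + (-18 + J)*(-3 + J - 5*J²)/3 (m(J) = -2 + ((J - 18)*(J + (-3 - 5*J²)))/3 = -2 + ((-18 + J)*(-3 + J - 5*J²))/3 = -2 + (-18 + J)*(-3 + J - 5*J²)/3)
(348 + 1933)*(m(22) + 4169) = (348 + 1933)*((16 - 7*22 - 5/3*22³ + (91/3)*22²) + 4169) = 2281*((16 - 154 - 5/3*10648 + (91/3)*484) + 4169) = 2281*((16 - 154 - 53240/3 + 44044/3) + 4169) = 2281*(-9610/3 + 4169) = 2281*(2897/3) = 6608057/3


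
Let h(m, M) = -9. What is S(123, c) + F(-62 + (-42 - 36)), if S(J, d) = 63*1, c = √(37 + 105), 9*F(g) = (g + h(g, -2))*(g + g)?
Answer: 42287/9 ≈ 4698.6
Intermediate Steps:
F(g) = 2*g*(-9 + g)/9 (F(g) = ((g - 9)*(g + g))/9 = ((-9 + g)*(2*g))/9 = (2*g*(-9 + g))/9 = 2*g*(-9 + g)/9)
c = √142 ≈ 11.916
S(J, d) = 63
S(123, c) + F(-62 + (-42 - 36)) = 63 + 2*(-62 + (-42 - 36))*(-9 + (-62 + (-42 - 36)))/9 = 63 + 2*(-62 - 78)*(-9 + (-62 - 78))/9 = 63 + (2/9)*(-140)*(-9 - 140) = 63 + (2/9)*(-140)*(-149) = 63 + 41720/9 = 42287/9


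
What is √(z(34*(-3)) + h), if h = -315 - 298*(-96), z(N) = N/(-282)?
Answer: 2*√15625009/47 ≈ 168.21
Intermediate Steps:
z(N) = -N/282 (z(N) = N*(-1/282) = -N/282)
h = 28293 (h = -315 + 28608 = 28293)
√(z(34*(-3)) + h) = √(-17*(-3)/141 + 28293) = √(-1/282*(-102) + 28293) = √(17/47 + 28293) = √(1329788/47) = 2*√15625009/47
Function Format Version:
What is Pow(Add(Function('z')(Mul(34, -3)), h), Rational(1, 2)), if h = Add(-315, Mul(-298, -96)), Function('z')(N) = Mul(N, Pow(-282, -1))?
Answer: Mul(Rational(2, 47), Pow(15625009, Rational(1, 2))) ≈ 168.21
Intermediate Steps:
Function('z')(N) = Mul(Rational(-1, 282), N) (Function('z')(N) = Mul(N, Rational(-1, 282)) = Mul(Rational(-1, 282), N))
h = 28293 (h = Add(-315, 28608) = 28293)
Pow(Add(Function('z')(Mul(34, -3)), h), Rational(1, 2)) = Pow(Add(Mul(Rational(-1, 282), Mul(34, -3)), 28293), Rational(1, 2)) = Pow(Add(Mul(Rational(-1, 282), -102), 28293), Rational(1, 2)) = Pow(Add(Rational(17, 47), 28293), Rational(1, 2)) = Pow(Rational(1329788, 47), Rational(1, 2)) = Mul(Rational(2, 47), Pow(15625009, Rational(1, 2)))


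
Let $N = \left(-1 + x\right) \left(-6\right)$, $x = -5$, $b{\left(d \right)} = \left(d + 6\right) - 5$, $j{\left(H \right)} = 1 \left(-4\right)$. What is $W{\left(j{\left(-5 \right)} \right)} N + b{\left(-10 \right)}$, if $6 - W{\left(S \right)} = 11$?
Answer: $-189$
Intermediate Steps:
$j{\left(H \right)} = -4$
$b{\left(d \right)} = 1 + d$ ($b{\left(d \right)} = \left(6 + d\right) - 5 = 1 + d$)
$W{\left(S \right)} = -5$ ($W{\left(S \right)} = 6 - 11 = -5$)
$N = 36$ ($N = \left(-1 - 5\right) \left(-6\right) = \left(-6\right) \left(-6\right) = 36$)
$W{\left(j{\left(-5 \right)} \right)} N + b{\left(-10 \right)} = \left(-5\right) 36 + \left(1 - 10\right) = -180 - 9 = -189$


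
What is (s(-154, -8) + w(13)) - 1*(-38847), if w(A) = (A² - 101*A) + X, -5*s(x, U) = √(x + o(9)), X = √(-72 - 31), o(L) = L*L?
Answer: 37703 + I*√103 - I*√73/5 ≈ 37703.0 + 8.4401*I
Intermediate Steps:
o(L) = L²
X = I*√103 (X = √(-103) = I*√103 ≈ 10.149*I)
s(x, U) = -√(81 + x)/5 (s(x, U) = -√(x + 9²)/5 = -√(x + 81)/5 = -√(81 + x)/5)
w(A) = A² - 101*A + I*√103 (w(A) = (A² - 101*A) + I*√103 = A² - 101*A + I*√103)
(s(-154, -8) + w(13)) - 1*(-38847) = (-√(81 - 154)/5 + (13² - 101*13 + I*√103)) - 1*(-38847) = (-I*√73/5 + (169 - 1313 + I*√103)) + 38847 = (-I*√73/5 + (-1144 + I*√103)) + 38847 = (-1144 + I*√103 - I*√73/5) + 38847 = 37703 + I*√103 - I*√73/5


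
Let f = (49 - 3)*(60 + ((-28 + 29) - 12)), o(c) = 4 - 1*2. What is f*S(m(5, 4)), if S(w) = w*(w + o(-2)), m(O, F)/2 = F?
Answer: 180320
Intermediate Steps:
m(O, F) = 2*F
o(c) = 2 (o(c) = 4 - 2 = 2)
S(w) = w*(2 + w) (S(w) = w*(w + 2) = w*(2 + w))
f = 2254 (f = 46*(60 + (1 - 12)) = 46*(60 - 11) = 46*49 = 2254)
f*S(m(5, 4)) = 2254*((2*4)*(2 + 2*4)) = 2254*(8*(2 + 8)) = 2254*(8*10) = 2254*80 = 180320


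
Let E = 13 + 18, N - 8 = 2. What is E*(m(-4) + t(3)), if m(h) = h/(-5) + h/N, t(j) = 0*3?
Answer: 62/5 ≈ 12.400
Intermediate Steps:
N = 10 (N = 8 + 2 = 10)
t(j) = 0
E = 31
m(h) = -h/10 (m(h) = h/(-5) + h/10 = h*(-⅕) + h*(⅒) = -h/5 + h/10 = -h/10)
E*(m(-4) + t(3)) = 31*(-⅒*(-4) + 0) = 31*(⅖ + 0) = 31*(⅖) = 62/5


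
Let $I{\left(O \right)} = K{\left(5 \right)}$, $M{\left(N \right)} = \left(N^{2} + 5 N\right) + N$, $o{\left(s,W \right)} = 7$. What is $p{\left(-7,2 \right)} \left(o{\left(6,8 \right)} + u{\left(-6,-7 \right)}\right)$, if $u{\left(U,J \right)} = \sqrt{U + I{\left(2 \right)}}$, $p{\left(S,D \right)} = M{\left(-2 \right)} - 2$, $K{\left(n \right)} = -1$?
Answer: $-70 - 10 i \sqrt{7} \approx -70.0 - 26.458 i$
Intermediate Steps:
$M{\left(N \right)} = N^{2} + 6 N$
$I{\left(O \right)} = -1$
$p{\left(S,D \right)} = -10$ ($p{\left(S,D \right)} = - 2 \left(6 - 2\right) - 2 = \left(-2\right) 4 - 2 = -8 - 2 = -10$)
$u{\left(U,J \right)} = \sqrt{-1 + U}$ ($u{\left(U,J \right)} = \sqrt{U - 1} = \sqrt{-1 + U}$)
$p{\left(-7,2 \right)} \left(o{\left(6,8 \right)} + u{\left(-6,-7 \right)}\right) = - 10 \left(7 + \sqrt{-1 - 6}\right) = - 10 \left(7 + \sqrt{-7}\right) = - 10 \left(7 + i \sqrt{7}\right) = -70 - 10 i \sqrt{7}$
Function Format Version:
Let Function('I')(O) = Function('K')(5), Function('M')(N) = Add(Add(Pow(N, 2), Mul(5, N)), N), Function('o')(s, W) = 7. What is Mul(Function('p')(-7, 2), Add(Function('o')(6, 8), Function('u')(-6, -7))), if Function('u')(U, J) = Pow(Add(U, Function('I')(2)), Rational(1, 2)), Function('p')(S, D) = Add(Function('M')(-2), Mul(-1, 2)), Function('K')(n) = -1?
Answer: Add(-70, Mul(-10, I, Pow(7, Rational(1, 2)))) ≈ Add(-70.000, Mul(-26.458, I))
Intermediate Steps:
Function('M')(N) = Add(Pow(N, 2), Mul(6, N))
Function('I')(O) = -1
Function('p')(S, D) = -10 (Function('p')(S, D) = Add(Mul(-2, Add(6, -2)), Mul(-1, 2)) = Add(Mul(-2, 4), -2) = Add(-8, -2) = -10)
Function('u')(U, J) = Pow(Add(-1, U), Rational(1, 2)) (Function('u')(U, J) = Pow(Add(U, -1), Rational(1, 2)) = Pow(Add(-1, U), Rational(1, 2)))
Mul(Function('p')(-7, 2), Add(Function('o')(6, 8), Function('u')(-6, -7))) = Mul(-10, Add(7, Pow(Add(-1, -6), Rational(1, 2)))) = Mul(-10, Add(7, Pow(-7, Rational(1, 2)))) = Mul(-10, Add(7, Mul(I, Pow(7, Rational(1, 2))))) = Add(-70, Mul(-10, I, Pow(7, Rational(1, 2))))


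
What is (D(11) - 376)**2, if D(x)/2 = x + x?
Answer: 110224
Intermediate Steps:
D(x) = 4*x (D(x) = 2*(x + x) = 2*(2*x) = 4*x)
(D(11) - 376)**2 = (4*11 - 376)**2 = (44 - 376)**2 = (-332)**2 = 110224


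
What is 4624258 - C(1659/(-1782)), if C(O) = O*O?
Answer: 1631604389879/352836 ≈ 4.6243e+6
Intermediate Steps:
C(O) = O²
4624258 - C(1659/(-1782)) = 4624258 - (1659/(-1782))² = 4624258 - (1659*(-1/1782))² = 4624258 - (-553/594)² = 4624258 - 1*305809/352836 = 4624258 - 305809/352836 = 1631604389879/352836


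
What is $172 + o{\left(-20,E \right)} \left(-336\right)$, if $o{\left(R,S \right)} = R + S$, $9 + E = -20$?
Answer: $16636$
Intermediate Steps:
$E = -29$ ($E = -9 - 20 = -29$)
$172 + o{\left(-20,E \right)} \left(-336\right) = 172 + \left(-20 - 29\right) \left(-336\right) = 172 - -16464 = 172 + 16464 = 16636$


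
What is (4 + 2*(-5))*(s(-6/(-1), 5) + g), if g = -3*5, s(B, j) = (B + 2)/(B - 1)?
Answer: 402/5 ≈ 80.400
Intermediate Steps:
s(B, j) = (2 + B)/(-1 + B)
g = -15
(4 + 2*(-5))*(s(-6/(-1), 5) + g) = (4 + 2*(-5))*((2 - 6/(-1))/(-1 - 6/(-1)) - 15) = (4 - 10)*((2 - 6*(-1))/(-1 - 6*(-1)) - 15) = -6*((2 + 6)/(-1 + 6) - 15) = -6*(8/5 - 15) = -6*(-67/5) = 402/5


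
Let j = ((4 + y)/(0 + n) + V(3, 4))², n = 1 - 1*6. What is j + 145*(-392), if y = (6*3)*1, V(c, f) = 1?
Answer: -1420711/25 ≈ -56828.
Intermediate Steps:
n = -5 (n = 1 - 6 = -5)
y = 18 (y = 18*1 = 18)
j = 289/25 (j = ((4 + 18)/(0 - 5) + 1)² = (22/(-5) + 1)² = (22*(-⅕) + 1)² = (-22/5 + 1)² = (-17/5)² = 289/25 ≈ 11.560)
j + 145*(-392) = 289/25 + 145*(-392) = 289/25 - 56840 = -1420711/25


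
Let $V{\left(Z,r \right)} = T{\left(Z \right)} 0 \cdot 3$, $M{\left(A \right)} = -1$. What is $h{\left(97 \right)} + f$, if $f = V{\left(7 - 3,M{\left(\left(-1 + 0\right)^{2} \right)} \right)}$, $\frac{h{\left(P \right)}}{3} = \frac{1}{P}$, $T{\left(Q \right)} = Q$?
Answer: $\frac{3}{97} \approx 0.030928$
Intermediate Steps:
$h{\left(P \right)} = \frac{3}{P}$
$V{\left(Z,r \right)} = 0$ ($V{\left(Z,r \right)} = Z 0 \cdot 3 = 0 \cdot 3 = 0$)
$f = 0$
$h{\left(97 \right)} + f = \frac{3}{97} + 0 = \frac{3}{97}$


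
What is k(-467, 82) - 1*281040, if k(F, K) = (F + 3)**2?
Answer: -65744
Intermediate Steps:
k(F, K) = (3 + F)**2
k(-467, 82) - 1*281040 = (3 - 467)**2 - 1*281040 = (-464)**2 - 281040 = 215296 - 281040 = -65744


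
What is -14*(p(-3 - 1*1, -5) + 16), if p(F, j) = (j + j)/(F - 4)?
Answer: -483/2 ≈ -241.50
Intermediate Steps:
p(F, j) = 2*j/(-4 + F) (p(F, j) = (2*j)/(-4 + F) = 2*j/(-4 + F))
-14*(p(-3 - 1*1, -5) + 16) = -14*(2*(-5)/(-4 + (-3 - 1*1)) + 16) = -14*(2*(-5)/(-4 + (-3 - 1)) + 16) = -14*(2*(-5)/(-4 - 4) + 16) = -14*(2*(-5)/(-8) + 16) = -14*(2*(-5)*(-⅛) + 16) = -14*(5/4 + 16) = -14*69/4 = -483/2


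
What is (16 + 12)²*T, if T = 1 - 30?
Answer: -22736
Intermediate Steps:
T = -29
(16 + 12)²*T = (16 + 12)²*(-29) = 28²*(-29) = 784*(-29) = -22736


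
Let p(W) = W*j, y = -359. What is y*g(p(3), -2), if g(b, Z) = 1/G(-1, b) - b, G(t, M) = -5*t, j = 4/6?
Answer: 3231/5 ≈ 646.20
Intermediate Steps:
j = 2/3 (j = 4*(1/6) = 2/3 ≈ 0.66667)
p(W) = 2*W/3 (p(W) = W*(2/3) = 2*W/3)
g(b, Z) = 1/5 - b (g(b, Z) = 1/(-5*(-1)) - b = 1/5 - b)
y*g(p(3), -2) = -359*(1/5 - 2*3/3) = -359*(1/5 - 1*2) = -359*(1/5 - 2) = -359*(-9/5) = 3231/5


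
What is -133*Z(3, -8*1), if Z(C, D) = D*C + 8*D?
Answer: 11704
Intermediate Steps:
Z(C, D) = 8*D + C*D (Z(C, D) = C*D + 8*D = 8*D + C*D)
-133*Z(3, -8*1) = -133*(-8*1)*(8 + 3) = -(-1064)*11 = -133*(-88) = 11704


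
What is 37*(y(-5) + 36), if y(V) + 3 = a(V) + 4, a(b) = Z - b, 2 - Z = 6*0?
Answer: 1628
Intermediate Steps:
Z = 2 (Z = 2 - 6*0 = 2 - 1*0 = 2 + 0 = 2)
a(b) = 2 - b
y(V) = 3 - V (y(V) = -3 + ((2 - V) + 4) = -3 + (6 - V) = 3 - V)
37*(y(-5) + 36) = 37*((3 - 1*(-5)) + 36) = 37*((3 + 5) + 36) = 37*(8 + 36) = 37*44 = 1628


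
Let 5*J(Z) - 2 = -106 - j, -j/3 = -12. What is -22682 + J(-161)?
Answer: -22710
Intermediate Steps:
j = 36 (j = -3*(-12) = 36)
J(Z) = -28 (J(Z) = 2/5 + (-106 - 1*36)/5 = 2/5 + (-106 - 36)/5 = 2/5 + (1/5)*(-142) = 2/5 - 142/5 = -28)
-22682 + J(-161) = -22682 - 28 = -22710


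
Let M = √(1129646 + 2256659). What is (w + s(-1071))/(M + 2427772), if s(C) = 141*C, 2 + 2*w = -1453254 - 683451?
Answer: -2960338990894/5894073497679 + 2438729*√3386305/11788146995358 ≈ -0.50188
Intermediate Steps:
w = -2136707/2 (w = -1 + (-1453254 - 683451)/2 = -1 + (½)*(-2136705) = -1 - 2136705/2 = -2136707/2 ≈ -1.0684e+6)
M = √3386305 ≈ 1840.2
(w + s(-1071))/(M + 2427772) = (-2136707/2 + 141*(-1071))/(√3386305 + 2427772) = (-2136707/2 - 151011)/(2427772 + √3386305) = -2438729/(2*(2427772 + √3386305))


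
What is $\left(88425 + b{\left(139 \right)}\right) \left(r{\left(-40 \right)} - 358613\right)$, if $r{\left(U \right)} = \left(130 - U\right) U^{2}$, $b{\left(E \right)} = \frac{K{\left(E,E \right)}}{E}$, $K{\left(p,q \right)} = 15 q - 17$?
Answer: $- \frac{1064745994659}{139} \approx -7.66 \cdot 10^{9}$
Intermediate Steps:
$K{\left(p,q \right)} = -17 + 15 q$
$b{\left(E \right)} = \frac{-17 + 15 E}{E}$
$r{\left(U \right)} = U^{2} \left(130 - U\right)$
$\left(88425 + b{\left(139 \right)}\right) \left(r{\left(-40 \right)} - 358613\right) = \left(88425 + \left(15 - \frac{17}{139}\right)\right) \left(\left(-40\right)^{2} \left(130 - -40\right) - 358613\right) = \left(88425 + \left(15 - \frac{17}{139}\right)\right) \left(1600 \left(130 + 40\right) - 358613\right) = \left(88425 + \left(15 - \frac{17}{139}\right)\right) \left(1600 \cdot 170 - 358613\right) = \left(88425 + \frac{2068}{139}\right) \left(272000 - 358613\right) = \frac{12293143}{139} \left(-86613\right) = - \frac{1064745994659}{139}$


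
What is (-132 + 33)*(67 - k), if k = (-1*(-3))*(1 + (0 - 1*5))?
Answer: -7821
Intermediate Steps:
k = -12 (k = 3*(1 + (0 - 5)) = 3*(1 - 5) = 3*(-4) = -12)
(-132 + 33)*(67 - k) = (-132 + 33)*(67 - 1*(-12)) = -99*(67 + 12) = -99*79 = -7821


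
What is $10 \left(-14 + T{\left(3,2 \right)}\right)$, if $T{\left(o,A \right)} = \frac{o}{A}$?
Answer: $-125$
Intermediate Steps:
$10 \left(-14 + T{\left(3,2 \right)}\right) = 10 \left(-14 + \frac{3}{2}\right) = 10 \left(- \frac{25}{2}\right) = -125$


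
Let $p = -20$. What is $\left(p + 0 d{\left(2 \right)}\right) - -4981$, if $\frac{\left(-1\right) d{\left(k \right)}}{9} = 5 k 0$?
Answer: $4961$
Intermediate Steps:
$d{\left(k \right)} = 0$ ($d{\left(k \right)} = - 9 \cdot 5 k 0 = \left(-9\right) 0 = 0$)
$\left(p + 0 d{\left(2 \right)}\right) - -4981 = \left(-20 + 0 \cdot 0\right) - -4981 = \left(-20 + 0\right) + 4981 = -20 + 4981 = 4961$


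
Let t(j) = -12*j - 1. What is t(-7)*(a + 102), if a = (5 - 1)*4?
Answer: 9794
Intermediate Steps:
a = 16 (a = 4*4 = 16)
t(j) = -1 - 12*j
t(-7)*(a + 102) = (-1 - 12*(-7))*(16 + 102) = (-1 + 84)*118 = 83*118 = 9794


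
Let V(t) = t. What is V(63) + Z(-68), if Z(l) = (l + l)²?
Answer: 18559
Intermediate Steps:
Z(l) = 4*l² (Z(l) = (2*l)² = 4*l²)
V(63) + Z(-68) = 63 + 4*(-68)² = 63 + 4*4624 = 63 + 18496 = 18559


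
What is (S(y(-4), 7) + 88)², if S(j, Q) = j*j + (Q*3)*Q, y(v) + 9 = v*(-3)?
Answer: 59536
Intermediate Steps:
y(v) = -9 - 3*v (y(v) = -9 + v*(-3) = -9 - 3*v)
S(j, Q) = j² + 3*Q² (S(j, Q) = j² + (3*Q)*Q = j² + 3*Q²)
(S(y(-4), 7) + 88)² = (((-9 - 3*(-4))² + 3*7²) + 88)² = (((-9 + 12)² + 3*49) + 88)² = ((3² + 147) + 88)² = ((9 + 147) + 88)² = (156 + 88)² = 244² = 59536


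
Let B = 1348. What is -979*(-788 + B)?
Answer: -548240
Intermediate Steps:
-979*(-788 + B) = -979*(-788 + 1348) = -979*560 = -548240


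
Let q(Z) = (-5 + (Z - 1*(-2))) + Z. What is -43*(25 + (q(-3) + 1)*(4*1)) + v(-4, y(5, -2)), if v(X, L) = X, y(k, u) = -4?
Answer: 297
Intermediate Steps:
q(Z) = -3 + 2*Z (q(Z) = (-5 + (Z + 2)) + Z = (-5 + (2 + Z)) + Z = (-3 + Z) + Z = -3 + 2*Z)
-43*(25 + (q(-3) + 1)*(4*1)) + v(-4, y(5, -2)) = -43*(25 + ((-3 + 2*(-3)) + 1)*(4*1)) - 4 = -43*(25 + ((-3 - 6) + 1)*4) - 4 = -43*(25 + (-9 + 1)*4) - 4 = -43*(25 - 8*4) - 4 = -43*(25 - 32) - 4 = -43*(-7) - 4 = 301 - 4 = 297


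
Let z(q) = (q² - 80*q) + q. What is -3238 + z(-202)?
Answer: 53524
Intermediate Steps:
z(q) = q² - 79*q
-3238 + z(-202) = -3238 - 202*(-79 - 202) = -3238 - 202*(-281) = -3238 + 56762 = 53524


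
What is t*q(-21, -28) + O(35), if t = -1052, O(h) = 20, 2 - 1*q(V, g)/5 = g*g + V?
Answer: 4002880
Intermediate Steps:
q(V, g) = 10 - 5*V - 5*g² (q(V, g) = 10 - 5*(g*g + V) = 10 - 5*(g² + V) = 10 - 5*(V + g²) = 10 + (-5*V - 5*g²) = 10 - 5*V - 5*g²)
t*q(-21, -28) + O(35) = -1052*(10 - 5*(-21) - 5*(-28)²) + 20 = -1052*(10 + 105 - 5*784) + 20 = -1052*(10 + 105 - 3920) + 20 = -1052*(-3805) + 20 = 4002860 + 20 = 4002880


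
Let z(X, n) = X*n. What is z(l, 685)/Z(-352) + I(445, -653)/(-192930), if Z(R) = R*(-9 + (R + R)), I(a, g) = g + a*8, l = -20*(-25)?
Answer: 2722872407/2017533320 ≈ 1.3496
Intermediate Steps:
l = 500
I(a, g) = g + 8*a
Z(R) = R*(-9 + 2*R)
z(l, 685)/Z(-352) + I(445, -653)/(-192930) = (500*685)/((-352*(-9 + 2*(-352)))) + (-653 + 8*445)/(-192930) = 342500/((-352*(-9 - 704))) + (-653 + 3560)*(-1/192930) = 342500/((-352*(-713))) + 2907*(-1/192930) = 342500/250976 - 969/64310 = 342500*(1/250976) - 969/64310 = 85625/62744 - 969/64310 = 2722872407/2017533320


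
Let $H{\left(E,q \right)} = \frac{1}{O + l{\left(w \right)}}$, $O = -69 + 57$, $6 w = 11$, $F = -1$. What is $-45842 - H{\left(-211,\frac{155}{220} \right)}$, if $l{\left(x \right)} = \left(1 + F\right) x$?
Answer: $- \frac{550103}{12} \approx -45842.0$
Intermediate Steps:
$w = \frac{11}{6}$ ($w = \frac{1}{6} \cdot 11 = \frac{11}{6} \approx 1.8333$)
$l{\left(x \right)} = 0$ ($l{\left(x \right)} = \left(1 - 1\right) x = 0 x = 0$)
$O = -12$
$H{\left(E,q \right)} = - \frac{1}{12}$ ($H{\left(E,q \right)} = \frac{1}{-12 + 0} = \frac{1}{-12} = - \frac{1}{12}$)
$-45842 - H{\left(-211,\frac{155}{220} \right)} = -45842 - - \frac{1}{12} = -45842 + \frac{1}{12} = - \frac{550103}{12}$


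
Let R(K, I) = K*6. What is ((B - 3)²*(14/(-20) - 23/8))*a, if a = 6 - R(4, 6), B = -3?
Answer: 11583/5 ≈ 2316.6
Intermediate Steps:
R(K, I) = 6*K
a = -18 (a = 6 - 6*4 = 6 - 1*24 = 6 - 24 = -18)
((B - 3)²*(14/(-20) - 23/8))*a = ((-3 - 3)²*(14/(-20) - 23/8))*(-18) = ((-6)²*(14*(-1/20) - 23*⅛))*(-18) = (36*(-7/10 - 23/8))*(-18) = (36*(-143/40))*(-18) = -1287/10*(-18) = 11583/5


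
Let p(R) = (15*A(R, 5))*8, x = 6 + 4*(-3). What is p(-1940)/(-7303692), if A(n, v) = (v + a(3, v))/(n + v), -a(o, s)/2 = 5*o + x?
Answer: -26/235544067 ≈ -1.1038e-7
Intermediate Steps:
x = -6 (x = 6 - 12 = -6)
a(o, s) = 12 - 10*o (a(o, s) = -2*(5*o - 6) = -2*(-6 + 5*o) = 12 - 10*o)
A(n, v) = (-18 + v)/(n + v) (A(n, v) = (v + (12 - 10*3))/(n + v) = (v + (12 - 30))/(n + v) = (v - 18)/(n + v) = (-18 + v)/(n + v))
p(R) = -1560/(5 + R) (p(R) = (15*((-18 + 5)/(R + 5)))*8 = (15*(-13/(5 + R)))*8 = -195/(5 + R)*8 = -1560/(5 + R))
p(-1940)/(-7303692) = -1560/(5 - 1940)/(-7303692) = -1560/(-1935)*(-1/7303692) = -1560*(-1/1935)*(-1/7303692) = (104/129)*(-1/7303692) = -26/235544067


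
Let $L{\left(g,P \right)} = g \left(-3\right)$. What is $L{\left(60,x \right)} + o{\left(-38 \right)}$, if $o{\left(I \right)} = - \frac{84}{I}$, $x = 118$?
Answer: $- \frac{3378}{19} \approx -177.79$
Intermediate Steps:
$L{\left(g,P \right)} = - 3 g$
$L{\left(60,x \right)} + o{\left(-38 \right)} = \left(-3\right) 60 - \frac{84}{-38} = -180 - - \frac{42}{19} = -180 + \frac{42}{19} = - \frac{3378}{19}$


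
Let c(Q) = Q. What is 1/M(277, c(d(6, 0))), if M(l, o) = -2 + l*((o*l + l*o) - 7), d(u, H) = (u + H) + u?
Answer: 1/1839555 ≈ 5.4361e-7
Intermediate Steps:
d(u, H) = H + 2*u (d(u, H) = (H + u) + u = H + 2*u)
M(l, o) = -2 + l*(-7 + 2*l*o) (M(l, o) = -2 + l*((l*o + l*o) - 7) = -2 + l*(2*l*o - 7) = -2 + l*(-7 + 2*l*o))
1/M(277, c(d(6, 0))) = 1/(-2 - 7*277 + 2*(0 + 2*6)*277²) = 1/(-2 - 1939 + 2*(0 + 12)*76729) = 1/(-2 - 1939 + 2*12*76729) = 1/(-2 - 1939 + 1841496) = 1/1839555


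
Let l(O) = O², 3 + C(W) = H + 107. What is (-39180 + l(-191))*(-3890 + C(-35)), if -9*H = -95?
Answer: 91709321/9 ≈ 1.0190e+7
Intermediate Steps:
H = 95/9 (H = -⅑*(-95) = 95/9 ≈ 10.556)
C(W) = 1031/9 (C(W) = -3 + (95/9 + 107) = -3 + 1058/9 = 1031/9)
(-39180 + l(-191))*(-3890 + C(-35)) = (-39180 + (-191)²)*(-3890 + 1031/9) = (-39180 + 36481)*(-33979/9) = -2699*(-33979/9) = 91709321/9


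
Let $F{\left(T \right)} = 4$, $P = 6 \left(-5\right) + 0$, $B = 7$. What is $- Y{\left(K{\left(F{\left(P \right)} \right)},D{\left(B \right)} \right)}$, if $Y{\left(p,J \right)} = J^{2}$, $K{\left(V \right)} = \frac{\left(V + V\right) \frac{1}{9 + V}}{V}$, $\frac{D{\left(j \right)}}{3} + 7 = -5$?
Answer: $-1296$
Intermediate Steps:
$D{\left(j \right)} = -36$ ($D{\left(j \right)} = -21 + 3 \left(-5\right) = -21 - 15 = -36$)
$P = -30$ ($P = -30 + 0 = -30$)
$K{\left(V \right)} = \frac{2}{9 + V}$ ($K{\left(V \right)} = \frac{2 V \frac{1}{9 + V}}{V} = \frac{2}{9 + V}$)
$- Y{\left(K{\left(F{\left(P \right)} \right)},D{\left(B \right)} \right)} = - \left(-36\right)^{2} = \left(-1\right) 1296 = -1296$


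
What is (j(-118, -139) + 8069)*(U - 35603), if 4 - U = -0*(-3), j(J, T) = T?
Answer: -282300070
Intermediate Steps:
U = 4 (U = 4 - (-0)*(-3) = 4 - (-12*0)*(-3) = 4 - 0*(-3) = 4 - 1*0 = 4 + 0 = 4)
(j(-118, -139) + 8069)*(U - 35603) = (-139 + 8069)*(4 - 35603) = 7930*(-35599) = -282300070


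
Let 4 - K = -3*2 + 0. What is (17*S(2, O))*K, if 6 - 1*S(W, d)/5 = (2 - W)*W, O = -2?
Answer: 5100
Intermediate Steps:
S(W, d) = 30 - 5*W*(2 - W) (S(W, d) = 30 - 5*(2 - W)*W = 30 - 5*W*(2 - W))
K = 10 (K = 4 - (-3*2 + 0) = 4 - (-6 + 0) = 4 - 1*(-6) = 4 + 6 = 10)
(17*S(2, O))*K = (17*(30 - 10*2 + 5*2²))*10 = (17*(30 - 20 + 5*4))*10 = (17*(30 - 20 + 20))*10 = (17*30)*10 = 510*10 = 5100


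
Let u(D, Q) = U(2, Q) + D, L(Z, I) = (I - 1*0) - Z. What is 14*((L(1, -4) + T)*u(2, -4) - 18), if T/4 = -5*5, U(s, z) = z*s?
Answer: 8568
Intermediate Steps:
U(s, z) = s*z
T = -100 (T = 4*(-5*5) = 4*(-25) = -100)
L(Z, I) = I - Z (L(Z, I) = (I + 0) - Z = I - Z)
u(D, Q) = D + 2*Q (u(D, Q) = 2*Q + D = D + 2*Q)
14*((L(1, -4) + T)*u(2, -4) - 18) = 14*(((-4 - 1*1) - 100)*(2 + 2*(-4)) - 18) = 14*(((-4 - 1) - 100)*(2 - 8) - 18) = 14*((-5 - 100)*(-6) - 18) = 14*(-105*(-6) - 18) = 14*(630 - 18) = 14*612 = 8568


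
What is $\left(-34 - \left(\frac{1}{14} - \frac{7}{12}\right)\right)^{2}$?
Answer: $\frac{7912969}{7056} \approx 1121.5$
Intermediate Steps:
$\left(-34 - \left(\frac{1}{14} - \frac{7}{12}\right)\right)^{2} = \left(-34 - - \frac{43}{84}\right)^{2} = \left(-34 + \left(\frac{7}{12} - \frac{1}{14}\right)\right)^{2} = \left(-34 + \frac{43}{84}\right)^{2} = \left(- \frac{2813}{84}\right)^{2} = \frac{7912969}{7056}$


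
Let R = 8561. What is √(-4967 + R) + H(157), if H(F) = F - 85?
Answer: 72 + √3594 ≈ 131.95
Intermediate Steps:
H(F) = -85 + F
√(-4967 + R) + H(157) = √(-4967 + 8561) + (-85 + 157) = √3594 + 72 = 72 + √3594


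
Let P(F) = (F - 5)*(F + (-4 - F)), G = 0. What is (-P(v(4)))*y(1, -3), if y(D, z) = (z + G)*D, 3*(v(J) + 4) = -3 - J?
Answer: 136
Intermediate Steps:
v(J) = -5 - J/3 (v(J) = -4 + (-3 - J)/3 = -4 + (-1 - J/3) = -5 - J/3)
y(D, z) = D*z (y(D, z) = (z + 0)*D = z*D = D*z)
P(F) = 20 - 4*F (P(F) = (-5 + F)*(-4) = 20 - 4*F)
(-P(v(4)))*y(1, -3) = (-(20 - 4*(-5 - ⅓*4)))*(1*(-3)) = -(20 - 4*(-5 - 4/3))*(-3) = -(20 - 4*(-19/3))*(-3) = -(20 + 76/3)*(-3) = -1*136/3*(-3) = -136/3*(-3) = 136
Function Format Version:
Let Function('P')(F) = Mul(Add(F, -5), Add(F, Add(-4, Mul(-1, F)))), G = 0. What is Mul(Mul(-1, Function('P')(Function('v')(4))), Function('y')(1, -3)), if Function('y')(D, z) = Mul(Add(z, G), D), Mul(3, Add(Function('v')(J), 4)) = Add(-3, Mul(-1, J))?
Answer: 136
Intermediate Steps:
Function('v')(J) = Add(-5, Mul(Rational(-1, 3), J)) (Function('v')(J) = Add(-4, Mul(Rational(1, 3), Add(-3, Mul(-1, J)))) = Add(-4, Add(-1, Mul(Rational(-1, 3), J))) = Add(-5, Mul(Rational(-1, 3), J)))
Function('y')(D, z) = Mul(D, z) (Function('y')(D, z) = Mul(Add(z, 0), D) = Mul(z, D) = Mul(D, z))
Function('P')(F) = Add(20, Mul(-4, F)) (Function('P')(F) = Mul(Add(-5, F), -4) = Add(20, Mul(-4, F)))
Mul(Mul(-1, Function('P')(Function('v')(4))), Function('y')(1, -3)) = Mul(Mul(-1, Add(20, Mul(-4, Add(-5, Mul(Rational(-1, 3), 4))))), Mul(1, -3)) = Mul(Mul(-1, Add(20, Mul(-4, Add(-5, Rational(-4, 3))))), -3) = Mul(Mul(-1, Add(20, Mul(-4, Rational(-19, 3)))), -3) = Mul(Mul(-1, Add(20, Rational(76, 3))), -3) = Mul(Mul(-1, Rational(136, 3)), -3) = Mul(Rational(-136, 3), -3) = 136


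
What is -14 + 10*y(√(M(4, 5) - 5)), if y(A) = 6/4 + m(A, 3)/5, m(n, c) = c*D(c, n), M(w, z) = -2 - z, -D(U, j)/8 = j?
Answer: 1 - 96*I*√3 ≈ 1.0 - 166.28*I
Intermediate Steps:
D(U, j) = -8*j
m(n, c) = -8*c*n (m(n, c) = c*(-8*n) = -8*c*n)
y(A) = 3/2 - 24*A/5 (y(A) = 6/4 - 8*3*A/5 = 6*(¼) - 24*A*(⅕) = 3/2 - 24*A/5)
-14 + 10*y(√(M(4, 5) - 5)) = -14 + 10*(3/2 - 24*√((-2 - 1*5) - 5)/5) = -14 + 10*(3/2 - 24*√((-2 - 5) - 5)/5) = -14 + 10*(3/2 - 24*√(-7 - 5)/5) = -14 + 10*(3/2 - 48*I*√3/5) = -14 + (15 - 96*I*√3) = 1 - 96*I*√3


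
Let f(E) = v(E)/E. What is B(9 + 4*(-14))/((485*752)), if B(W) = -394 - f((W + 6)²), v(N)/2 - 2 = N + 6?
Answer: -166423/153273580 ≈ -0.0010858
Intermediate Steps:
v(N) = 16 + 2*N (v(N) = 4 + 2*(N + 6) = 4 + 2*(6 + N) = 4 + (12 + 2*N) = 16 + 2*N)
f(E) = (16 + 2*E)/E
B(W) = -396 - 16/(6 + W)² (B(W) = -394 - (2 + 16/((W + 6)²)) = -394 - (2 + 16/((6 + W)²)) = -394 - (2 + 16/(6 + W)²) = -394 + (-2 - 16/(6 + W)²) = -396 - 16/(6 + W)²)
B(9 + 4*(-14))/((485*752)) = (-396 - 16/(6 + (9 + 4*(-14)))²)/((485*752)) = (-396 - 16/(6 + (9 - 56))²)/364720 = (-396 - 16/(6 - 47)²)*(1/364720) = (-396 - 16/(-41)²)*(1/364720) = (-396 - 16*1/1681)*(1/364720) = (-396 - 16/1681)*(1/364720) = -665692/1681*1/364720 = -166423/153273580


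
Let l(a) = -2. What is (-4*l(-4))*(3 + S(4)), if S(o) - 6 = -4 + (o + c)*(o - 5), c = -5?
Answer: 48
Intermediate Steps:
S(o) = 2 + (-5 + o)**2 (S(o) = 6 + (-4 + (o - 5)*(o - 5)) = 6 + (-4 + (-5 + o)*(-5 + o)) = 6 + (-4 + (-5 + o)**2) = 2 + (-5 + o)**2)
(-4*l(-4))*(3 + S(4)) = (-4*(-2))*(3 + (27 + 4**2 - 10*4)) = 8*(3 + (27 + 16 - 40)) = 8*(3 + 3) = 8*6 = 48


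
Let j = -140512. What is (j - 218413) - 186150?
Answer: -545075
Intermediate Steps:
(j - 218413) - 186150 = (-140512 - 218413) - 186150 = -358925 - 186150 = -545075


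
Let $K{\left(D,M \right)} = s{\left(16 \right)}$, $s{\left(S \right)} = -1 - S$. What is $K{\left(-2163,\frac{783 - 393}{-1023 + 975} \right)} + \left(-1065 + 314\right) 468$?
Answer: $-351485$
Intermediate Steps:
$K{\left(D,M \right)} = -17$ ($K{\left(D,M \right)} = -1 - 16 = -17$)
$K{\left(-2163,\frac{783 - 393}{-1023 + 975} \right)} + \left(-1065 + 314\right) 468 = -17 + \left(-1065 + 314\right) 468 = -17 - 351468 = -351485$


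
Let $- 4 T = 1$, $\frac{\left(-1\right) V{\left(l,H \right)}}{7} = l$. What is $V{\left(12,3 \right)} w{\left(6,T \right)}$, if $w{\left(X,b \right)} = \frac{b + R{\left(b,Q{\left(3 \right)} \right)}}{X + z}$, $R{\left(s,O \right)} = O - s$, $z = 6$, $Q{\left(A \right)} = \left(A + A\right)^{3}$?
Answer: $-1512$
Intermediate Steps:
$Q{\left(A \right)} = 8 A^{3}$ ($Q{\left(A \right)} = \left(2 A\right)^{3} = 8 A^{3}$)
$V{\left(l,H \right)} = - 7 l$
$T = - \frac{1}{4}$ ($T = \left(- \frac{1}{4}\right) 1 = - \frac{1}{4} \approx -0.25$)
$w{\left(X,b \right)} = \frac{216}{6 + X}$ ($w{\left(X,b \right)} = \frac{b - \left(-216 + b\right)}{X + 6} = \frac{b - \left(-216 + b\right)}{6 + X} = \frac{216}{6 + X}$)
$V{\left(12,3 \right)} w{\left(6,T \right)} = \left(-7\right) 12 \frac{216}{6 + 6} = - 84 \cdot \frac{216}{12} = - 84 \cdot 216 \cdot \frac{1}{12} = \left(-84\right) 18 = -1512$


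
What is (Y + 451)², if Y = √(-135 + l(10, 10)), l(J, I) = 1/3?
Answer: 609799/3 + 1804*I*√303/3 ≈ 2.0327e+5 + 10467.0*I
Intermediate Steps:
l(J, I) = ⅓
Y = 2*I*√303/3 (Y = √(-135 + ⅓) = √(-404/3) = 2*I*√303/3 ≈ 11.605*I)
(Y + 451)² = (2*I*√303/3 + 451)² = (451 + 2*I*√303/3)²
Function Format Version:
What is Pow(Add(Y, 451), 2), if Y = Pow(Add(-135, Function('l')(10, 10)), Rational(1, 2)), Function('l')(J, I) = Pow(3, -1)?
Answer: Add(Rational(609799, 3), Mul(Rational(1804, 3), I, Pow(303, Rational(1, 2)))) ≈ Add(2.0327e+5, Mul(10467., I))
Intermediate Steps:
Function('l')(J, I) = Rational(1, 3)
Y = Mul(Rational(2, 3), I, Pow(303, Rational(1, 2))) (Y = Pow(Add(-135, Rational(1, 3)), Rational(1, 2)) = Pow(Rational(-404, 3), Rational(1, 2)) = Mul(Rational(2, 3), I, Pow(303, Rational(1, 2))) ≈ Mul(11.605, I))
Pow(Add(Y, 451), 2) = Pow(Add(Mul(Rational(2, 3), I, Pow(303, Rational(1, 2))), 451), 2) = Pow(Add(451, Mul(Rational(2, 3), I, Pow(303, Rational(1, 2)))), 2)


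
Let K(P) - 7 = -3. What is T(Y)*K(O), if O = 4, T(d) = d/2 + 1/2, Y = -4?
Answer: -6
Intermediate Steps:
T(d) = ½ + d/2 (T(d) = d*(½) + 1*(½) = d/2 + ½ = ½ + d/2)
K(P) = 4 (K(P) = 7 - 3 = 4)
T(Y)*K(O) = (½ + (½)*(-4))*4 = (½ - 2)*4 = -3/2*4 = -6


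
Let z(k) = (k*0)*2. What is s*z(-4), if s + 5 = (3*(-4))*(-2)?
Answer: 0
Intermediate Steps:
z(k) = 0 (z(k) = 0*2 = 0)
s = 19 (s = -5 + (3*(-4))*(-2) = -5 - 12*(-2) = -5 + 24 = 19)
s*z(-4) = 19*0 = 0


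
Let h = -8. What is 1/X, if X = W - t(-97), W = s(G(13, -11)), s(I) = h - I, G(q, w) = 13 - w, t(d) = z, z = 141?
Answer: -1/173 ≈ -0.0057803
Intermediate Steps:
t(d) = 141
s(I) = -8 - I
W = -32 (W = -8 - (13 - 1*(-11)) = -8 - (13 + 11) = -8 - 1*24 = -8 - 24 = -32)
X = -173 (X = -32 - 1*141 = -32 - 141 = -173)
1/X = 1/(-173) = -1/173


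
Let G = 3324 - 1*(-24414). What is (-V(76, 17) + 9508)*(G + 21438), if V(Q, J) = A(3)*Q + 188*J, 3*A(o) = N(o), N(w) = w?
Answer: 306661536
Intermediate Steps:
A(o) = o/3
V(Q, J) = Q + 188*J (V(Q, J) = ((⅓)*3)*Q + 188*J = 1*Q + 188*J = Q + 188*J)
G = 27738 (G = 3324 + 24414 = 27738)
(-V(76, 17) + 9508)*(G + 21438) = (-(76 + 188*17) + 9508)*(27738 + 21438) = (-(76 + 3196) + 9508)*49176 = (-1*3272 + 9508)*49176 = (-3272 + 9508)*49176 = 6236*49176 = 306661536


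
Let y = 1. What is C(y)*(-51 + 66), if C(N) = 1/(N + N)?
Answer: 15/2 ≈ 7.5000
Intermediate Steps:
C(N) = 1/(2*N)
C(y)*(-51 + 66) = ((½)/1)*(-51 + 66) = ((½)*1)*15 = (½)*15 = 15/2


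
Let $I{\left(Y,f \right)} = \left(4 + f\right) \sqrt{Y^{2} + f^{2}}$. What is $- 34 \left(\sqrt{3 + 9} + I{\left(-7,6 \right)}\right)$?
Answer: $- 340 \sqrt{85} - 68 \sqrt{3} \approx -3252.4$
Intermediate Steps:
$I{\left(Y,f \right)} = \sqrt{Y^{2} + f^{2}} \left(4 + f\right)$
$- 34 \left(\sqrt{3 + 9} + I{\left(-7,6 \right)}\right) = - 34 \left(\sqrt{3 + 9} + \sqrt{\left(-7\right)^{2} + 6^{2}} \left(4 + 6\right)\right) = - 34 \left(\sqrt{12} + \sqrt{49 + 36} \cdot 10\right) = - 34 \left(2 \sqrt{3} + \sqrt{85} \cdot 10\right) = - 34 \left(2 \sqrt{3} + 10 \sqrt{85}\right) = - 340 \sqrt{85} - 68 \sqrt{3}$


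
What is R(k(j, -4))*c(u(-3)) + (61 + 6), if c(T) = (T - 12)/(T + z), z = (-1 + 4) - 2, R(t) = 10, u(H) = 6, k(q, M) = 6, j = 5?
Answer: 409/7 ≈ 58.429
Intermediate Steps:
z = 1 (z = 3 - 2 = 1)
c(T) = (-12 + T)/(1 + T) (c(T) = (T - 12)/(T + 1) = (-12 + T)/(1 + T))
R(k(j, -4))*c(u(-3)) + (61 + 6) = 10*((-12 + 6)/(1 + 6)) + (61 + 6) = 10*(-6/7) + 67 = -60/7 + 67 = 409/7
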